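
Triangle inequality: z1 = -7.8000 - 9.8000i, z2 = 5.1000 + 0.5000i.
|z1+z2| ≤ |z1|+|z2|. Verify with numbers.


|z1| = sqrt((-7.8)^2 + (-9.8)^2) = sqrt(156.88) = 12.5252
|z2| = sqrt(5.1^2 + 0.5^2) = sqrt(26.26) = 5.1245
z1+z2 = -2.7000 - 9.3000i
|z1+z2| = sqrt(93.78) = 9.6840
|z1|+|z2| = 12.5252 + 5.1245 = 17.6497

|z1+z2| = 9.6840 ≤ |z1|+|z2| = 17.6497 (verified)


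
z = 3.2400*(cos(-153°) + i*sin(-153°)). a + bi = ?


a = 3.2400*cos(-153°) = 3.2400*(-0.89101) = -2.8869
b = 3.2400*sin(-153°) = 3.2400*(-0.45399) = -1.4709

-2.8869 - 1.4709i


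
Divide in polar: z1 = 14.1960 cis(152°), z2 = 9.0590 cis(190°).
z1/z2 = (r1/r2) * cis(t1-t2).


r = 14.1960 / 9.0590 = 1.5671
theta = 152° - 190° = -38° = 322° (mod 360)

1.5671 cis(322°)


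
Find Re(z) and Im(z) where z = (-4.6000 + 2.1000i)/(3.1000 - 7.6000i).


Multiply by conjugate: (-4.6000 + 2.1000i)(3.1000 + 7.6000i) / (3.1^2 + (-7.6)^2)
Numerator real = -4.6*3.1 + 2.1*(-7.6) = -30.22
Numerator imag = 2.1*3.1 - (-4.6)*(-7.6) = -28.45
Denominator = 67.37
Re(z) = -30.22/67.37 = -0.4486
Im(z) = -28.45/67.37 = -0.4223

Re(z) = -0.4486, Im(z) = -0.4223


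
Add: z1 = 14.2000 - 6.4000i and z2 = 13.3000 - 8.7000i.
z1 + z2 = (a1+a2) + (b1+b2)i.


Real: 14.2 + 13.3 = 27.5
Imag: -6.4 - 8.7 = -15.1

27.5000 - 15.1000i


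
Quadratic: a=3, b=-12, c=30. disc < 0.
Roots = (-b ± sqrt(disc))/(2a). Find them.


disc = (-12)^2 - 4*3*30 = 144 - 360 = -216
sqrt(|disc|) = sqrt(216) = 14.6969
Real part = 12/(2*3) = 2.0000
Imag part = 14.6969/(2*3) = 2.4495

2.0000 ± 2.4495i


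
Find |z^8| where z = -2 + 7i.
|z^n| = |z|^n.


|z| = sqrt(4+49) = sqrt(53) = 7.2801
|z^8| = |z|^8 = (sqrt(53))^8 = 53^4 = 7890481

|z^8| = 7890481


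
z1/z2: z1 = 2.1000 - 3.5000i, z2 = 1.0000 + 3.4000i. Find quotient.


Conjugate of z2 = 1.0000 - 3.4000i
Numerator: (2.1000 - 3.5000i)(1.0000 - 3.4000i) = -9.8000 - 10.6400i
Denominator: 1^2 + 3.4^2 = 12.56
Result = (-9.8000 - 10.6400i)/12.56

-0.7803 - 0.8471i


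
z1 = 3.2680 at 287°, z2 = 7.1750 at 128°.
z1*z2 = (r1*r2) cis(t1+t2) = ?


r = 3.2680 * 7.1750 = 23.4479
theta = 287° + 128° = 415° = 55° (mod 360)

23.4479 cis(55°)


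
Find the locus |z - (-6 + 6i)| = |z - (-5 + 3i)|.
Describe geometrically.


Equal distances means the locus is the perpendicular bisector of z1 and z2.
Midpoint = ((-6+(-5))/2, (6+3)/2) = (-5.5000, 4.5000)

Perpendicular bisector through (-5.5000, 4.5000)


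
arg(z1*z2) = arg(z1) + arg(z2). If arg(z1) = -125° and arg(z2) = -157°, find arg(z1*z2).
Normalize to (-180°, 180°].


arg(z1*z2) = -125° - 157° = -282°
Normalized to (-180°, 180°]: 78°

78°


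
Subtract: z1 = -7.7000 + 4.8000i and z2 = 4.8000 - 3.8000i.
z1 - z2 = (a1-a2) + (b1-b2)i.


Real: -7.7 - 4.8 = -12.5
Imag: 4.8 + 3.8 = 8.6

-12.5000 + 8.6000i


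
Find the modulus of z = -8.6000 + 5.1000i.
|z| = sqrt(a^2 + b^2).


|z| = sqrt((-8.6)^2 + 5.1^2) = sqrt(73.96 + 26.01) = sqrt(99.97) = 9.9985

|z| = 9.9985


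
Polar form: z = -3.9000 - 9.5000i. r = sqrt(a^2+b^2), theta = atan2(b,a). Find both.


r = sqrt(15.21+90.25) = sqrt(105.46) = 10.2694
theta = atan2(-9.5, -3.9) = -112.3194 degrees

r = 10.2694, theta = -112.3194 degrees


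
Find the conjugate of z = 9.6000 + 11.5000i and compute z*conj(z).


z_bar = 9.6000 - 11.5000i
z*z_bar = 9.6^2 + 11.5^2 = 92.16 + 132.25 = 224.41

z_bar = 9.6000 - 11.5000i, z*z_bar = 224.41


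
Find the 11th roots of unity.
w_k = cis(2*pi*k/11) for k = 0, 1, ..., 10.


The 11th roots of unity are cis(360k/11°) for k=0..10
Angle step = 360/11 = 32.7273°
Primitive root: cis(32.7273°)
Primitive root = 0.8413 + 0.5406i

11 roots at angles: 0°, 32.7273°, 65.4545°, 98.1818°, 130.9091°, 163.6364°, 196.3636°, 229.0909°, 261.8182°, 294.5455°, 327.2727°


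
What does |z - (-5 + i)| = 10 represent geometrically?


|z - z0| = r is a circle with center z0 and radius r.
Center = (-5, 1), radius = 10

Circle with center (-5, 1) and radius 10


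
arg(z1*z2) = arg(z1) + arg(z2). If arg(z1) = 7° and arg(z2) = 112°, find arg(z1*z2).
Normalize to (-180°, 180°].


arg(z1*z2) = 7° + 112° = 119°
Normalized to (-180°, 180°]: 119°

119°


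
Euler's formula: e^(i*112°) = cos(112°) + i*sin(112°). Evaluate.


cos(112°) = -0.3746
sin(112°) = 0.9272

e^(i*112°) = -0.3746 + 0.9272i


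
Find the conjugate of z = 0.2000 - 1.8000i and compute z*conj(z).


z_bar = 0.2000 + 1.8000i
z*z_bar = 0.2^2 + (-1.8)^2 = 0.04 + 3.24 = 3.28

z_bar = 0.2000 + 1.8000i, z*z_bar = 3.28


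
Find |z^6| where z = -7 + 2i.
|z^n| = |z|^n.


|z| = sqrt(49+4) = sqrt(53) = 7.2801
|z^6| = |z|^6 = (sqrt(53))^6 = 53^3 = 148877

|z^6| = 148877


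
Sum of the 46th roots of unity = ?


The sum of all 46th roots of unity is 0.
Geometric series: (1 - w^46)/(1 - w) = (1-1)/(1-w) = 0 since w^46 = 1, w ≠ 1.
Alternatively: coefficient of z^45 in z^46 - 1 is 0.

0


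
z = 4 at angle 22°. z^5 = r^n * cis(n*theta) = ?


r^5 = 4^5 = 1024
n*theta = 5*22° = 110° = 110° (mod 360)
a = 1024*cos(110°) = -350.2286
b = 1024*sin(110°) = 962.2452

1024 cis(110°) = -350.2286 + 962.2452i


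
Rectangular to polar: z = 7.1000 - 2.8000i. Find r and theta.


r = sqrt(50.41+7.84) = sqrt(58.25) = 7.6322
theta = atan2(-2.8, 7.1) = -21.5226 degrees

r = 7.6322, theta = -21.5226 degrees


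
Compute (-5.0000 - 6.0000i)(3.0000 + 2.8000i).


Real = -5*3 - (-6)*2.8 = -15 - (-16.8) = 1.8
Imag = -5*2.8 + 3*(-6) = -14 - (18) = -32

1.8000 - 32.0000i


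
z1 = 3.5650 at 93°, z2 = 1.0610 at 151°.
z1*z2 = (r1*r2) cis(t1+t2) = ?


r = 3.5650 * 1.0610 = 3.7825
theta = 93° + 151° = 244° = 244° (mod 360)

3.7825 cis(244°)


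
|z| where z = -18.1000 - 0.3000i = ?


|z| = sqrt((-18.1)^2 + (-0.3)^2) = sqrt(327.61 + 0.09) = sqrt(327.7) = 18.1025

|z| = 18.1025


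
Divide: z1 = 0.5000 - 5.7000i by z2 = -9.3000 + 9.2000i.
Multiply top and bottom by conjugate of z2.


Conjugate of z2 = -9.3000 - 9.2000i
Numerator: (0.5000 - 5.7000i)(-9.3000 - 9.2000i) = -57.0900 + 48.4100i
Denominator: (-9.3)^2 + 9.2^2 = 171.13
Result = (-57.0900 + 48.4100i)/171.13

-0.3336 + 0.2829i


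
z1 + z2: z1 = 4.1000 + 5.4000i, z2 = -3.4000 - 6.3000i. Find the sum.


Real: 4.1 - 3.4 = 0.7
Imag: 5.4 - 6.3 = -0.9

0.7000 - 0.9000i


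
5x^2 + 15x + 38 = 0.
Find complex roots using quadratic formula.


disc = 15^2 - 4*5*38 = 225 - 760 = -535
sqrt(|disc|) = sqrt(535) = 23.1301
Real part = -15/(2*5) = -1.5000
Imag part = 23.1301/(2*5) = 2.3130

-1.5000 ± 2.3130i


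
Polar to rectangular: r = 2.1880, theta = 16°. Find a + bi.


a = 2.1880*cos(16°) = 2.1880*0.96126 = 2.1032
b = 2.1880*sin(16°) = 2.1880*0.27564 = 0.6031

2.1032 + 0.6031i


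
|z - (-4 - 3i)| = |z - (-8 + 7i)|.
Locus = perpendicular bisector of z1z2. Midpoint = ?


Equal distances means the locus is the perpendicular bisector of z1 and z2.
Midpoint = ((-4+(-8))/2, (-3+7)/2) = (-6.0000, 2.0000)

Perpendicular bisector through (-6.0000, 2.0000)


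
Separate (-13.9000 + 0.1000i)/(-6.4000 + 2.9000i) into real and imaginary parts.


Multiply by conjugate: (-13.9000 + 0.1000i)(-6.4000 - 2.9000i) / ((-6.4)^2 + 2.9^2)
Numerator real = -13.9*(-6.4) + 0.1*2.9 = 89.25
Numerator imag = 0.1*(-6.4) - (-13.9)*2.9 = 39.67
Denominator = 49.37
Re(z) = 89.25/49.37 = 1.8078
Im(z) = 39.67/49.37 = 0.8035

Re(z) = 1.8078, Im(z) = 0.8035


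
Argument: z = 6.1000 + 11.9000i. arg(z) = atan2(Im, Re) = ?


Re = 6.1, Im = 11.9
arg = atan2(11.9, 6.1) = 62.8601 degrees

arg(z) = 62.8601 degrees


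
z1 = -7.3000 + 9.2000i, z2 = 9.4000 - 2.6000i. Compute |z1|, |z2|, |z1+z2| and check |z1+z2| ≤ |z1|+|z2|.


|z1| = sqrt((-7.3)^2 + 9.2^2) = sqrt(137.93) = 11.7444
|z2| = sqrt(9.4^2 + (-2.6)^2) = sqrt(95.12) = 9.7529
z1+z2 = 2.1000 + 6.6000i
|z1+z2| = sqrt(47.97) = 6.9260
|z1|+|z2| = 11.7444 + 9.7529 = 21.4973

|z1+z2| = 6.9260 ≤ |z1|+|z2| = 21.4973 (verified)


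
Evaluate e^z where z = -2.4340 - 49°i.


e^-2.4340 = 0.0877
cos(-49°) = 0.6561
sin(-49°) = -0.7547
Real = 0.0877*0.6561 = 0.0575
Imag = 0.0877*(-0.7547) = -0.0662

0.0575 - 0.0662i


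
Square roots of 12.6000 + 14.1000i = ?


|z| = sqrt(158.76+198.81) = 18.9095
sqrt((|z|+a)/2) = sqrt((18.9095+12.6)/2) = sqrt(15.7548) = 3.9692
sqrt((|z|-a)/2) = sqrt((18.9095-12.6)/2) = sqrt(3.1548) = 1.7762

±(3.9692 + 1.7762i) i.e. 3.9692 + 1.7762i and -3.9692 - 1.7762i


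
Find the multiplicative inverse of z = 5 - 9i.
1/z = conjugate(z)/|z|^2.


|z|^2 = 25+81 = 106
1/z = (5 + 9i)/106

1/z = 0.0472 + 0.0849i


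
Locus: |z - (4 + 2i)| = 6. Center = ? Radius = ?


|z - z0| = r is a circle with center z0 and radius r.
Center = (4, 2), radius = 6

Circle with center (4, 2) and radius 6


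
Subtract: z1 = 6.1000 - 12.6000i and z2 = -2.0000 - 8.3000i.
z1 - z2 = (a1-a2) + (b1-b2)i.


Real: 6.1 + 2 = 8.1
Imag: -12.6 + 8.3 = -4.3

8.1000 - 4.3000i


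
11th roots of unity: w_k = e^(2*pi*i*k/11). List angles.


The 11th roots of unity are cis(360k/11°) for k=0..10
Angle step = 360/11 = 32.7273°
Primitive root: cis(32.7273°)
Primitive root = 0.8413 + 0.5406i

11 roots at angles: 0°, 32.7273°, 65.4545°, 98.1818°, 130.9091°, 163.6364°, 196.3636°, 229.0909°, 261.8182°, 294.5455°, 327.2727°


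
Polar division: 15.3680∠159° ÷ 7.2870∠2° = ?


r = 15.3680 / 7.2870 = 2.1090
theta = 159° - 2° = 157° = 157° (mod 360)

2.1090 cis(157°)


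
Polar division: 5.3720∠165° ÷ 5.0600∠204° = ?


r = 5.3720 / 5.0600 = 1.0617
theta = 165° - 204° = -39° = 321° (mod 360)

1.0617 cis(321°)


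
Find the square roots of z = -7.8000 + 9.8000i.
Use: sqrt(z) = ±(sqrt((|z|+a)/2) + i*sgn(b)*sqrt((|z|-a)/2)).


|z| = sqrt(60.84+96.04) = 12.5252
sqrt((|z|+a)/2) = sqrt((12.5252+(-7.8))/2) = sqrt(2.3626) = 1.5371
sqrt((|z|-a)/2) = sqrt((12.5252-(-7.8))/2) = sqrt(10.1626) = 3.1879

±(1.5371 + 3.1879i) i.e. 1.5371 + 3.1879i and -1.5371 - 3.1879i


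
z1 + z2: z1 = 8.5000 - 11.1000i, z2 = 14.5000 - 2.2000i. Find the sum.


Real: 8.5 + 14.5 = 23
Imag: -11.1 - 2.2 = -13.3

23.0000 - 13.3000i


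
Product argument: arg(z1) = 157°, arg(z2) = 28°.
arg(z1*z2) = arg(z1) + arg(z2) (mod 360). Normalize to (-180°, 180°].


arg(z1*z2) = 157° + 28° = 185°
Normalized to (-180°, 180°]: -175°

-175°


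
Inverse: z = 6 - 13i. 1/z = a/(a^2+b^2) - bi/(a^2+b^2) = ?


|z|^2 = 36+169 = 205
1/z = (6 + 13i)/205

1/z = 0.0293 + 0.0634i


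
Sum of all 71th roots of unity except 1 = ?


With w = e^(2*pi*i/71), all 71 of the 71th roots of unity w^0 = 1, w, ..., w^(70) sum to 0: 1 + w + ... + w^(70) = (1 - w^71)/(1 - w) = 0 since w^71 = 1, w ≠ 1.
Removing the root 1: w + w^2 + ... + w^(70) = 0 - 1 = -1

Sum = -1


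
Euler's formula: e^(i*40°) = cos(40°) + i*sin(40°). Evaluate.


cos(40°) = 0.7660
sin(40°) = 0.6428

e^(i*40°) = 0.7660 + 0.6428i


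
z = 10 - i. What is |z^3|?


|z| = sqrt(100+1) = sqrt(101) = 10.0499
|z^3| = |z|^3 = (sqrt(101))^3 = 101*sqrt(101)

|z^3| = 101*sqrt(101) ≈ 1015.0374


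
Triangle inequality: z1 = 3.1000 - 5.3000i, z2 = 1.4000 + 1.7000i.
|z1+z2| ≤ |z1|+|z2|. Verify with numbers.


|z1| = sqrt(3.1^2 + (-5.3)^2) = sqrt(37.7) = 6.1400
|z2| = sqrt(1.4^2 + 1.7^2) = sqrt(4.85) = 2.2023
z1+z2 = 4.5000 - 3.6000i
|z1+z2| = sqrt(33.21) = 5.7628
|z1|+|z2| = 6.1400 + 2.2023 = 8.3423

|z1+z2| = 5.7628 ≤ |z1|+|z2| = 8.3423 (verified)


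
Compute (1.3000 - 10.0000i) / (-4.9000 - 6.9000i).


Conjugate of z2 = -4.9000 + 6.9000i
Numerator: (1.3000 - 10.0000i)(-4.9000 + 6.9000i) = 62.6300 + 57.9700i
Denominator: (-4.9)^2 + (-6.9)^2 = 71.62
Result = (62.6300 + 57.9700i)/71.62

0.8745 + 0.8094i


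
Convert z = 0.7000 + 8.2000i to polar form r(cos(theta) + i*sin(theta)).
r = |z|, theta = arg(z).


r = sqrt(0.49+67.24) = sqrt(67.73) = 8.2298
theta = atan2(8.2, 0.7) = 85.1207 degrees

r = 8.2298, theta = 85.1207 degrees


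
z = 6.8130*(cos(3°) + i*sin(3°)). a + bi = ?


a = 6.8130*cos(3°) = 6.8130*0.99863 = 6.8037
b = 6.8130*sin(3°) = 6.8130*0.05234 = 0.3566

6.8037 + 0.3566i


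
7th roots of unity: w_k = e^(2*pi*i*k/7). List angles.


The 7th roots of unity are cis(360k/7°) for k=0..6
Angle step = 360/7 = 51.4286°
Primitive root: cis(51.4286°)
Primitive root = 0.6235 + 0.7818i

7 roots at angles: 0°, 51.4286°, 102.8571°, 154.2857°, 205.7143°, 257.1429°, 308.5714°


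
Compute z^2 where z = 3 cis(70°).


r^2 = 3^2 = 9
n*theta = 2*70° = 140° = 140° (mod 360)
a = 9*cos(140°) = -6.8944
b = 9*sin(140°) = 5.7851

9 cis(140°) = -6.8944 + 5.7851i


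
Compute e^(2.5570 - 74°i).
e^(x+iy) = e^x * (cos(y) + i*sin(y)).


e^2.5570 = 12.8971
cos(-74°) = 0.275637
sin(-74°) = -0.96126
Real = 12.8971*0.275637 = 3.5549
Imag = 12.8971*(-0.96126) = -12.3975

3.5549 - 12.3975i


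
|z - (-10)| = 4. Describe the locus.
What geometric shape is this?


|z - z0| = r is a circle with center z0 and radius r.
Center = (-10, 0), radius = 4

Circle with center (-10, 0) and radius 4


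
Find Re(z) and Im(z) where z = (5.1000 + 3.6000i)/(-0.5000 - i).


Multiply by conjugate: (5.1000 + 3.6000i)(-0.5000 + i) / ((-0.5)^2 + (-1)^2)
Numerator real = 5.1*(-0.5) + 3.6*(-1) = -6.15
Numerator imag = 3.6*(-0.5) - 5.1*(-1) = 3.3
Denominator = 1.25
Re(z) = -6.15/1.25 = -4.9200
Im(z) = 3.3/1.25 = 2.6400

Re(z) = -4.9200, Im(z) = 2.6400


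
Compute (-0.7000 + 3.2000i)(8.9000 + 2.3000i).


Real = -0.7*8.9 - 3.2*2.3 = -6.23 - 7.36 = -13.59
Imag = -0.7*2.3 + 8.9*3.2 = -1.61 + 28.48 = 26.87

-13.5900 + 26.8700i


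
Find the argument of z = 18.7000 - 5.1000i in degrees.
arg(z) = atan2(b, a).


Re = 18.7, Im = -5.1
arg = atan2(-5.1, 18.7) = -15.2551 degrees

arg(z) = -15.2551 degrees


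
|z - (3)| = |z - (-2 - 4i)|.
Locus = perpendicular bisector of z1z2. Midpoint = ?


Equal distances means the locus is the perpendicular bisector of z1 and z2.
Midpoint = ((3+(-2))/2, (0+(-4))/2) = (0.5000, -2.0000)

Perpendicular bisector through (0.5000, -2.0000)


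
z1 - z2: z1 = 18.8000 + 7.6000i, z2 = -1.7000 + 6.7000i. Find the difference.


Real: 18.8 + 1.7 = 20.5
Imag: 7.6 - 6.7 = 0.9

20.5000 + 0.9000i


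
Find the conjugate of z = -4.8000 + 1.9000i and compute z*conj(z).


z_bar = -4.8000 - 1.9000i
z*z_bar = (-4.8)^2 + 1.9^2 = 23.04 + 3.61 = 26.65

z_bar = -4.8000 - 1.9000i, z*z_bar = 26.65


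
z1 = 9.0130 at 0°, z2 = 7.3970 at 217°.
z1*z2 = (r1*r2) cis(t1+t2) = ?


r = 9.0130 * 7.3970 = 66.6692
theta = 0° + 217° = 217° = 217° (mod 360)

66.6692 cis(217°)


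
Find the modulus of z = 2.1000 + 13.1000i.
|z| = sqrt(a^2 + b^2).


|z| = sqrt(2.1^2 + 13.1^2) = sqrt(4.41 + 171.61) = sqrt(176.02) = 13.2673

|z| = 13.2673


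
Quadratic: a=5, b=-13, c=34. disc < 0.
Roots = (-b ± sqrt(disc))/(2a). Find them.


disc = (-13)^2 - 4*5*34 = 169 - 680 = -511
sqrt(|disc|) = sqrt(511) = 22.6053
Real part = 13/(2*5) = 1.3000
Imag part = 22.6053/(2*5) = 2.2605

1.3000 ± 2.2605i


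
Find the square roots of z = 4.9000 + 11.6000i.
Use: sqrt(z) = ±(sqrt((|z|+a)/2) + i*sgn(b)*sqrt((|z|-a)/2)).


|z| = sqrt(24.01+134.56) = 12.5925
sqrt((|z|+a)/2) = sqrt((12.5925+4.9)/2) = sqrt(8.7462) = 2.9574
sqrt((|z|-a)/2) = sqrt((12.5925-4.9)/2) = sqrt(3.8462) = 1.9612

±(2.9574 + 1.9612i) i.e. 2.9574 + 1.9612i and -2.9574 - 1.9612i


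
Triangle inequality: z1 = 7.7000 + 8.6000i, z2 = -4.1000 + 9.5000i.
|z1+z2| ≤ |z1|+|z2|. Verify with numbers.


|z1| = sqrt(7.7^2 + 8.6^2) = sqrt(133.25) = 11.5434
|z2| = sqrt((-4.1)^2 + 9.5^2) = sqrt(107.06) = 10.3470
z1+z2 = 3.6000 + 18.1000i
|z1+z2| = sqrt(340.57) = 18.4545
|z1|+|z2| = 11.5434 + 10.3470 = 21.8904

|z1+z2| = 18.4545 ≤ |z1|+|z2| = 21.8904 (verified)


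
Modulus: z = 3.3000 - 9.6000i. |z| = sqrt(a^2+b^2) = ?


|z| = sqrt(3.3^2 + (-9.6)^2) = sqrt(10.89 + 92.16) = sqrt(103.05) = 10.1514

|z| = 10.1514


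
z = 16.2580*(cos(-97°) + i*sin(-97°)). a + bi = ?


a = 16.2580*cos(-97°) = 16.2580*(-0.12187) = -1.9814
b = 16.2580*sin(-97°) = 16.2580*(-0.992546) = -16.1368

-1.9814 - 16.1368i


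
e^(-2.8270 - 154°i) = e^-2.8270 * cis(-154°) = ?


e^-2.8270 = 0.05919
cos(-154°) = -0.8988
sin(-154°) = -0.4384
Real = 0.05919*(-0.8988) = -0.0532
Imag = 0.05919*(-0.4384) = -0.0259

-0.0532 - 0.0259i


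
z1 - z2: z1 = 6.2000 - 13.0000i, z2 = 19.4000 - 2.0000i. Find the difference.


Real: 6.2 - 19.4 = -13.2
Imag: -13 + 2 = -11

-13.2000 - 11.0000i


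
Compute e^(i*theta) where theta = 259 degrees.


cos(259°) = -0.1908
sin(259°) = -0.9816

e^(i*259°) = -0.1908 - 0.9816i


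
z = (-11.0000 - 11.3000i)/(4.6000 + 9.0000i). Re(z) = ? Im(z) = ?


Multiply by conjugate: (-11.0000 - 11.3000i)(4.6000 - 9.0000i) / (4.6^2 + 9^2)
Numerator real = -11*4.6 - (11.3)*9 = -152.3
Numerator imag = -11.3*4.6 - (-11)*9 = 47.02
Denominator = 102.16
Re(z) = -152.3/102.16 = -1.4908
Im(z) = 47.02/102.16 = 0.4603

Re(z) = -1.4908, Im(z) = 0.4603


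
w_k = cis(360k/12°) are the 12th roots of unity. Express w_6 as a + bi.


Angle = 360*6/12 = 180°
a = cos(180°) = -1.0000
b = sin(180°) = 0

-1.0000 + 0i


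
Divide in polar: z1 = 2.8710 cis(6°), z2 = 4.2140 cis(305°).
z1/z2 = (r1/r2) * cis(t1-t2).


r = 2.8710 / 4.2140 = 0.6813
theta = 6° - 305° = -299° = 61° (mod 360)

0.6813 cis(61°)


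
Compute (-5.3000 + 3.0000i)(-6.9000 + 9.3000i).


Real = -5.3*(-6.9) - 3*9.3 = 36.57 - 27.9 = 8.67
Imag = -5.3*9.3 - (6.9)*3 = -49.29 - (20.7) = -69.99

8.6700 - 69.9900i


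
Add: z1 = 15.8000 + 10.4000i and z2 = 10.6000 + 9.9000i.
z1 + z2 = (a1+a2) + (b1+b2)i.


Real: 15.8 + 10.6 = 26.4
Imag: 10.4 + 9.9 = 20.3

26.4000 + 20.3000i


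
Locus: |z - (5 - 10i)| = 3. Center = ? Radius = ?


|z - z0| = r is a circle with center z0 and radius r.
Center = (5, -10), radius = 3

Circle with center (5, -10) and radius 3


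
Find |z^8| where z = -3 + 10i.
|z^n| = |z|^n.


|z| = sqrt(9+100) = sqrt(109) = 10.4403
|z^8| = |z|^8 = (sqrt(109))^8 = 109^4 = 141158161

|z^8| = 141158161


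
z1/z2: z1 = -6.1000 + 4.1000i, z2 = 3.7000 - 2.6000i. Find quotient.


Conjugate of z2 = 3.7000 + 2.6000i
Numerator: (-6.1000 + 4.1000i)(3.7000 + 2.6000i) = -33.2300 - 0.6900i
Denominator: 3.7^2 + (-2.6)^2 = 20.45
Result = (-33.2300 - 0.6900i)/20.45

-1.6249 - 0.0337i


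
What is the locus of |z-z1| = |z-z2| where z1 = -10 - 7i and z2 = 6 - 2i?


Equal distances means the locus is the perpendicular bisector of z1 and z2.
Midpoint = ((-10+6)/2, (-7+(-2))/2) = (-2.0000, -4.5000)

Perpendicular bisector through (-2.0000, -4.5000)


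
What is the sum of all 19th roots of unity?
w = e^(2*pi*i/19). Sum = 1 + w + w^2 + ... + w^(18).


The sum of all 19th roots of unity is 0.
Geometric series: (1 - w^19)/(1 - w) = (1-1)/(1-w) = 0 since w^19 = 1, w ≠ 1.
Alternatively: coefficient of z^18 in z^19 - 1 is 0.

0


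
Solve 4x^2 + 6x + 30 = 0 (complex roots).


disc = 6^2 - 4*4*30 = 36 - 480 = -444
sqrt(|disc|) = sqrt(444) = 21.0713
Real part = -6/(2*4) = -0.7500
Imag part = 21.0713/(2*4) = 2.6339

-0.7500 ± 2.6339i


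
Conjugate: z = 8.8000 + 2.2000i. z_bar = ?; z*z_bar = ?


z_bar = 8.8000 - 2.2000i
z*z_bar = 8.8^2 + 2.2^2 = 77.44 + 4.84 = 82.28

z_bar = 8.8000 - 2.2000i, z*z_bar = 82.28


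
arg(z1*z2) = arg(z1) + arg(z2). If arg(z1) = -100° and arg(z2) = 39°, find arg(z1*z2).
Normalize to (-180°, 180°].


arg(z1*z2) = -100° + 39° = -61°
Normalized to (-180°, 180°]: -61°

-61°


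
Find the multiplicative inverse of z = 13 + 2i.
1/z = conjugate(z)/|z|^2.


|z|^2 = 169+4 = 173
1/z = (13 - 2i)/173

1/z = 0.0751 - 0.0116i


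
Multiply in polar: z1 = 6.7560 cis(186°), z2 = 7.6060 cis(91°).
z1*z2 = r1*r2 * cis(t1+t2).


r = 6.7560 * 7.6060 = 51.3861
theta = 186° + 91° = 277° = 277° (mod 360)

51.3861 cis(277°)


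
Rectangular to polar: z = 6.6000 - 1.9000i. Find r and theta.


r = sqrt(43.56+3.61) = sqrt(47.17) = 6.8680
theta = atan2(-1.9, 6.6) = -16.0600 degrees

r = 6.8680, theta = -16.0600 degrees


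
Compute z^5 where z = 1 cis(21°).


r^5 = 1^5 = 1
n*theta = 5*21° = 105° = 105° (mod 360)
a = 1*cos(105°) = -0.2588
b = 1*sin(105°) = 0.9659

1 cis(105°) = -0.2588 + 0.9659i


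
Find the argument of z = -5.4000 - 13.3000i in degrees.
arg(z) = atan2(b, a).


Re = -5.4, Im = -13.3
arg = atan2(-13.3, -5.4) = -112.0979 degrees

arg(z) = -112.0979 degrees


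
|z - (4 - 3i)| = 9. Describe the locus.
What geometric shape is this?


|z - z0| = r is a circle with center z0 and radius r.
Center = (4, -3), radius = 9

Circle with center (4, -3) and radius 9


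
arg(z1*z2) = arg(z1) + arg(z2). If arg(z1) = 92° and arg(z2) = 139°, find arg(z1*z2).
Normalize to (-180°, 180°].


arg(z1*z2) = 92° + 139° = 231°
Normalized to (-180°, 180°]: -129°

-129°


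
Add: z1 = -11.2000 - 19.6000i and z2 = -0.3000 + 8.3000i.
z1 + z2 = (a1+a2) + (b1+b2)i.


Real: -11.2 - 0.3 = -11.5
Imag: -19.6 + 8.3 = -11.3

-11.5000 - 11.3000i


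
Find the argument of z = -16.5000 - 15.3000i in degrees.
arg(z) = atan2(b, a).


Re = -16.5, Im = -15.3
arg = atan2(-15.3, -16.5) = -137.1611 degrees

arg(z) = -137.1611 degrees


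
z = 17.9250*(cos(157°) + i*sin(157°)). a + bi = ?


a = 17.9250*cos(157°) = 17.9250*(-0.9205) = -16.5000
b = 17.9250*sin(157°) = 17.9250*0.390731 = 7.0039

-16.5000 + 7.0039i


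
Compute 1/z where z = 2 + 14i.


|z|^2 = 4+196 = 200
1/z = (2 - 14i)/200

1/z = 0.0100 - 0.0700i


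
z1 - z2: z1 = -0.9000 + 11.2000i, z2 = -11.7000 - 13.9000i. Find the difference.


Real: -0.9 + 11.7 = 10.8
Imag: 11.2 + 13.9 = 25.1

10.8000 + 25.1000i


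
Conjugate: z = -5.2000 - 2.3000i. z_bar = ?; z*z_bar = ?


z_bar = -5.2000 + 2.3000i
z*z_bar = (-5.2)^2 + (-2.3)^2 = 27.04 + 5.29 = 32.33

z_bar = -5.2000 + 2.3000i, z*z_bar = 32.33


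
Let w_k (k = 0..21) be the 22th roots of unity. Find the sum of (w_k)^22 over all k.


The roots are w_k = w^k with w = e^(2*pi*i/22), and (w^k)^22 = (w^22)^k.
So S = 1 + u + u^2 + ... + u^(21) with u = w^22.
22 = 1*22 + 0, so 22 is a multiple of 22 and u = (w^22)^1 = 1.
Every one of the 22 terms equals 1: S = 22

S = 22


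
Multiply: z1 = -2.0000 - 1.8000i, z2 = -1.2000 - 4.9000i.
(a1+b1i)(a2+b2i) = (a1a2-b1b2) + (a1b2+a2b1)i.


Real = -2*(-1.2) - (-1.8)*(-4.9) = 2.4 - 8.82 = -6.42
Imag = -2*(-4.9) - (1.2)*(-1.8) = 9.8 + 2.16 = 11.96

-6.4200 + 11.9600i


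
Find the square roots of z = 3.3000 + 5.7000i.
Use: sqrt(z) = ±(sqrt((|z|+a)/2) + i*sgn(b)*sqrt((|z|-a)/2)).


|z| = sqrt(10.89+32.49) = 6.5863
sqrt((|z|+a)/2) = sqrt((6.5863+3.3)/2) = sqrt(4.9432) = 2.2233
sqrt((|z|-a)/2) = sqrt((6.5863-3.3)/2) = sqrt(1.6432) = 1.2819

±(2.2233 + 1.2819i) i.e. 2.2233 + 1.2819i and -2.2233 - 1.2819i


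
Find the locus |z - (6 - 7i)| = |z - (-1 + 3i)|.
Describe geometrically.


Equal distances means the locus is the perpendicular bisector of z1 and z2.
Midpoint = ((6+(-1))/2, (-7+3)/2) = (2.5000, -2.0000)

Perpendicular bisector through (2.5000, -2.0000)


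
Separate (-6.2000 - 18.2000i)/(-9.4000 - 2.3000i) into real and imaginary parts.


Multiply by conjugate: (-6.2000 - 18.2000i)(-9.4000 + 2.3000i) / ((-9.4)^2 + (-2.3)^2)
Numerator real = -6.2*(-9.4) - (18.2)*(-2.3) = 100.14
Numerator imag = -18.2*(-9.4) - (-6.2)*(-2.3) = 156.82
Denominator = 93.65
Re(z) = 100.14/93.65 = 1.0693
Im(z) = 156.82/93.65 = 1.6745

Re(z) = 1.0693, Im(z) = 1.6745


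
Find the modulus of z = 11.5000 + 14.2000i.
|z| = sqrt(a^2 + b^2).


|z| = sqrt(11.5^2 + 14.2^2) = sqrt(132.25 + 201.64) = sqrt(333.89) = 18.2727

|z| = 18.2727


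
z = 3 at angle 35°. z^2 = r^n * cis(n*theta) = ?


r^2 = 3^2 = 9
n*theta = 2*35° = 70° = 70° (mod 360)
a = 9*cos(70°) = 3.0782
b = 9*sin(70°) = 8.4572

9 cis(70°) = 3.0782 + 8.4572i


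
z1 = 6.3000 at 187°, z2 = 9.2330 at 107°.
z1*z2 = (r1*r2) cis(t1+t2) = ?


r = 6.3000 * 9.2330 = 58.1679
theta = 187° + 107° = 294° = 294° (mod 360)

58.1679 cis(294°)


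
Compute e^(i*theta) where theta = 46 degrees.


cos(46°) = 0.6947
sin(46°) = 0.7193

e^(i*46°) = 0.6947 + 0.7193i


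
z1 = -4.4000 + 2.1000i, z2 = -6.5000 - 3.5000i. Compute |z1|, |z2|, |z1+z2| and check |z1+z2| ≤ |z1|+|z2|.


|z1| = sqrt((-4.4)^2 + 2.1^2) = sqrt(23.77) = 4.8754
|z2| = sqrt((-6.5)^2 + (-3.5)^2) = sqrt(54.5) = 7.3824
z1+z2 = -10.9000 - 1.4000i
|z1+z2| = sqrt(120.77) = 10.9895
|z1|+|z2| = 4.8754 + 7.3824 = 12.2578

|z1+z2| = 10.9895 ≤ |z1|+|z2| = 12.2578 (verified)


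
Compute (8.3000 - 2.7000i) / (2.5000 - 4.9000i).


Conjugate of z2 = 2.5000 + 4.9000i
Numerator: (8.3000 - 2.7000i)(2.5000 + 4.9000i) = 33.9800 + 33.9200i
Denominator: 2.5^2 + (-4.9)^2 = 30.26
Result = (33.9800 + 33.9200i)/30.26

1.1229 + 1.1210i


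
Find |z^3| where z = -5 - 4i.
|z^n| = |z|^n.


|z| = sqrt(25+16) = sqrt(41) = 6.4031
|z^3| = |z|^3 = (sqrt(41))^3 = 41*sqrt(41)

|z^3| = 41*sqrt(41) ≈ 262.5281


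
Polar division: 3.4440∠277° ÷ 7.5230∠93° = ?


r = 3.4440 / 7.5230 = 0.4578
theta = 277° - 93° = 184° = 184° (mod 360)

0.4578 cis(184°)


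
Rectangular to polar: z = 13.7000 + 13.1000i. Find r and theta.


r = sqrt(187.69+171.61) = sqrt(359.3) = 18.9552
theta = atan2(13.1, 13.7) = 43.7175 degrees

r = 18.9552, theta = 43.7175 degrees


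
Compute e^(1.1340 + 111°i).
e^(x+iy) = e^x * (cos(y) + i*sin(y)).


e^1.1340 = 3.10806
cos(111°) = -0.35837
sin(111°) = 0.93358
Real = 3.10806*(-0.35837) = -1.1138
Imag = 3.10806*0.93358 = 2.9016

-1.1138 + 2.9016i


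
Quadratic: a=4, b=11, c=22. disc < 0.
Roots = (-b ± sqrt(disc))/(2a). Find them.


disc = 11^2 - 4*4*22 = 121 - 352 = -231
sqrt(|disc|) = sqrt(231) = 15.1987
Real part = -11/(2*4) = -1.3750
Imag part = 15.1987/(2*4) = 1.8998

-1.3750 ± 1.8998i


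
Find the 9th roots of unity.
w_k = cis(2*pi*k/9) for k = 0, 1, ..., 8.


The 9th roots of unity are cis(360k/9°) for k=0..8
Angle step = 360/9 = 40°
Primitive root: cis(40°)
Primitive root = 0.7660 + 0.6428i

9 roots at angles: 0°, 40°, 80°, 120°, 160°, 200°, 240°, 280°, 320°


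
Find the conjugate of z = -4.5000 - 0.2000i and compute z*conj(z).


z_bar = -4.5000 + 0.2000i
z*z_bar = (-4.5)^2 + (-0.2)^2 = 20.25 + 0.04 = 20.29

z_bar = -4.5000 + 0.2000i, z*z_bar = 20.29


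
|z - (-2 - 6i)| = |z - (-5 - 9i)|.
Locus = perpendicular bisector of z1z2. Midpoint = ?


Equal distances means the locus is the perpendicular bisector of z1 and z2.
Midpoint = ((-2+(-5))/2, (-6+(-9))/2) = (-3.5000, -7.5000)

Perpendicular bisector through (-3.5000, -7.5000)


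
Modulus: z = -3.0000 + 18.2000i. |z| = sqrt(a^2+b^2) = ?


|z| = sqrt((-3)^2 + 18.2^2) = sqrt(9 + 331.24) = sqrt(340.24) = 18.4456

|z| = 18.4456


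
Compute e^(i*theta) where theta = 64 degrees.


cos(64°) = 0.4384
sin(64°) = 0.8988

e^(i*64°) = 0.4384 + 0.8988i


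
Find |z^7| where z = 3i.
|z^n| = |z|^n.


|z| = sqrt(0+9) = sqrt(9) = 3
|z^7| = |z|^7 = 3^7 = 2187

|z^7| = 2187


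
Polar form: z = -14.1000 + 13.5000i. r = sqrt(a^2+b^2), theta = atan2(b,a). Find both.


r = sqrt(198.81+182.25) = sqrt(381.06) = 19.5208
theta = atan2(13.5, -14.1) = 136.2454 degrees

r = 19.5208, theta = 136.2454 degrees


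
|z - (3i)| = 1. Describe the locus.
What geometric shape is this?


|z - z0| = r is a circle with center z0 and radius r.
Center = (0, 3), radius = 1

Circle with center (0, 3) and radius 1


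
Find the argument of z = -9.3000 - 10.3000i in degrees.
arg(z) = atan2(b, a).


Re = -9.3, Im = -10.3
arg = atan2(-10.3, -9.3) = -132.0793 degrees

arg(z) = -132.0793 degrees


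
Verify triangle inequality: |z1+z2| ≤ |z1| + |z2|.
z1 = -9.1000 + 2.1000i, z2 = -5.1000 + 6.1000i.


|z1| = sqrt((-9.1)^2 + 2.1^2) = sqrt(87.22) = 9.3392
|z2| = sqrt((-5.1)^2 + 6.1^2) = sqrt(63.22) = 7.9511
z1+z2 = -14.2000 + 8.2000i
|z1+z2| = sqrt(268.88) = 16.3976
|z1|+|z2| = 9.3392 + 7.9511 = 17.2903

|z1+z2| = 16.3976 ≤ |z1|+|z2| = 17.2903 (verified)


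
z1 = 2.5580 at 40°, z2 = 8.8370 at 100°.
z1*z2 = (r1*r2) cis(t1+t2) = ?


r = 2.5580 * 8.8370 = 22.6050
theta = 40° + 100° = 140° = 140° (mod 360)

22.6050 cis(140°)


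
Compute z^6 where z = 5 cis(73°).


r^6 = 5^6 = 15625
n*theta = 6*73° = 438° = 78° (mod 360)
a = 15625*cos(78°) = 3248.6202
b = 15625*sin(78°) = 15283.5563

15625 cis(78°) = 3248.6202 + 15283.5563i


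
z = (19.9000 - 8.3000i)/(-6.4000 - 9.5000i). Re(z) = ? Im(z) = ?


Multiply by conjugate: (19.9000 - 8.3000i)(-6.4000 + 9.5000i) / ((-6.4)^2 + (-9.5)^2)
Numerator real = 19.9*(-6.4) - (8.3)*(-9.5) = -48.51
Numerator imag = -8.3*(-6.4) - 19.9*(-9.5) = 242.17
Denominator = 131.21
Re(z) = -48.51/131.21 = -0.3697
Im(z) = 242.17/131.21 = 1.8457

Re(z) = -0.3697, Im(z) = 1.8457


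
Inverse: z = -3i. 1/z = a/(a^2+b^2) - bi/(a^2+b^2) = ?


|z|^2 = 0+9 = 9
1/z = (0 + 3i)/9

1/z = 0 + 0.3333i


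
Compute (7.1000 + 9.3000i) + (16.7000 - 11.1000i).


Real: 7.1 + 16.7 = 23.8
Imag: 9.3 - 11.1 = -1.8

23.8000 - 1.8000i


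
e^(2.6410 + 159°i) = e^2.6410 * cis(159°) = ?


e^2.6410 = 14.0272
cos(159°) = -0.93358
sin(159°) = 0.35837
Real = 14.0272*(-0.93358) = -13.0955
Imag = 14.0272*0.35837 = 5.0269

-13.0955 + 5.0269i


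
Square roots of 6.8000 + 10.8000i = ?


|z| = sqrt(46.24+116.64) = 12.7624
sqrt((|z|+a)/2) = sqrt((12.7624+6.8)/2) = sqrt(9.7812) = 3.1275
sqrt((|z|-a)/2) = sqrt((12.7624-6.8)/2) = sqrt(2.9812) = 1.7266

±(3.1275 + 1.7266i) i.e. 3.1275 + 1.7266i and -3.1275 - 1.7266i


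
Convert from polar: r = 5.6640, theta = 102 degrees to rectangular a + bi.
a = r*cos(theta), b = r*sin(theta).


a = 5.6640*cos(102°) = 5.6640*(-0.20791) = -1.1776
b = 5.6640*sin(102°) = 5.6640*0.97815 = 5.5402

-1.1776 + 5.5402i


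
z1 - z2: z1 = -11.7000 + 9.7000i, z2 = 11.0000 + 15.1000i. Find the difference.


Real: -11.7 - 11 = -22.7
Imag: 9.7 - 15.1 = -5.4

-22.7000 - 5.4000i


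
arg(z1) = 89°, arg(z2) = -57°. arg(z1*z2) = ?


arg(z1*z2) = 89° - 57° = 32°
Normalized to (-180°, 180°]: 32°

32°


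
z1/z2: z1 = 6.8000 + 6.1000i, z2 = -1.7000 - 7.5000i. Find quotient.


Conjugate of z2 = -1.7000 + 7.5000i
Numerator: (6.8000 + 6.1000i)(-1.7000 + 7.5000i) = -57.3100 + 40.6300i
Denominator: (-1.7)^2 + (-7.5)^2 = 59.14
Result = (-57.3100 + 40.6300i)/59.14

-0.9691 + 0.6870i


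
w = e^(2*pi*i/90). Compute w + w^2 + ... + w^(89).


With w = e^(2*pi*i/90), all 90 of the 90th roots of unity w^0 = 1, w, ..., w^(89) sum to 0: 1 + w + ... + w^(89) = (1 - w^90)/(1 - w) = 0 since w^90 = 1, w ≠ 1.
Removing the root 1: w + w^2 + ... + w^(89) = 0 - 1 = -1

Sum = -1


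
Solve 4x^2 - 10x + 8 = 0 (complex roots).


disc = (-10)^2 - 4*4*8 = 100 - 128 = -28
sqrt(|disc|) = sqrt(28) = 5.2915
Real part = 10/(2*4) = 1.2500
Imag part = 5.2915/(2*4) = 0.6614

1.2500 ± 0.6614i


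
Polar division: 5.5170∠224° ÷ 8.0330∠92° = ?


r = 5.5170 / 8.0330 = 0.6868
theta = 224° - 92° = 132° = 132° (mod 360)

0.6868 cis(132°)


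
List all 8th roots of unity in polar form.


The 8th roots of unity are cis(360k/8°) for k=0..7
Angle step = 360/8 = 45°
Primitive root: cis(45°)
Primitive root = 0.7071 + 0.7071i

8 roots at angles: 0°, 45°, 90°, 135°, 180°, 225°, 270°, 315°


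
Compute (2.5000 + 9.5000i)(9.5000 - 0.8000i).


Real = 2.5*9.5 - 9.5*(-0.8) = 23.75 - (-7.6) = 31.35
Imag = 2.5*(-0.8) + 9.5*9.5 = -2 + 90.25 = 88.25

31.3500 + 88.2500i


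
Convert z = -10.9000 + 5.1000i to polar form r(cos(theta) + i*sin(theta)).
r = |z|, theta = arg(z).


r = sqrt(118.81+26.01) = sqrt(144.82) = 12.0341
theta = atan2(5.1, -10.9) = 154.9256 degrees

r = 12.0341, theta = 154.9256 degrees


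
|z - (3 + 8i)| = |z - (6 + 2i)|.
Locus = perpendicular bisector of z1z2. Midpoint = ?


Equal distances means the locus is the perpendicular bisector of z1 and z2.
Midpoint = ((3+6)/2, (8+2)/2) = (4.5000, 5.0000)

Perpendicular bisector through (4.5000, 5.0000)


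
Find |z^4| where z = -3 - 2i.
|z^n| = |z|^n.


|z| = sqrt(9+4) = sqrt(13) = 3.6056
|z^4| = |z|^4 = (sqrt(13))^4 = 13^2 = 169

|z^4| = 169


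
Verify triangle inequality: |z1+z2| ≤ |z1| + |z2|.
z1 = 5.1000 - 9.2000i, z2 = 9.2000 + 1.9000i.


|z1| = sqrt(5.1^2 + (-9.2)^2) = sqrt(110.65) = 10.5190
|z2| = sqrt(9.2^2 + 1.9^2) = sqrt(88.25) = 9.3941
z1+z2 = 14.3000 - 7.3000i
|z1+z2| = sqrt(257.78) = 16.0555
|z1|+|z2| = 10.5190 + 9.3941 = 19.9131

|z1+z2| = 16.0555 ≤ |z1|+|z2| = 19.9131 (verified)


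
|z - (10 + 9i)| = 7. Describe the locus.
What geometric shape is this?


|z - z0| = r is a circle with center z0 and radius r.
Center = (10, 9), radius = 7

Circle with center (10, 9) and radius 7


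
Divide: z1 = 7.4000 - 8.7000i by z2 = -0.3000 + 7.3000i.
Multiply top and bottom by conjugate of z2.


Conjugate of z2 = -0.3000 - 7.3000i
Numerator: (7.4000 - 8.7000i)(-0.3000 - 7.3000i) = -65.7300 - 51.4100i
Denominator: (-0.3)^2 + 7.3^2 = 53.38
Result = (-65.7300 - 51.4100i)/53.38

-1.2314 - 0.9631i


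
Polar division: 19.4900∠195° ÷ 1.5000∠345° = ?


r = 19.4900 / 1.5000 = 12.9933
theta = 195° - 345° = -150° = 210° (mod 360)

12.9933 cis(210°)


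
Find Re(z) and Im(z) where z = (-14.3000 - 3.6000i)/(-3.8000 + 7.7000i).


Multiply by conjugate: (-14.3000 - 3.6000i)(-3.8000 - 7.7000i) / ((-3.8)^2 + 7.7^2)
Numerator real = -14.3*(-3.8) - (3.6)*7.7 = 26.62
Numerator imag = -3.6*(-3.8) - (-14.3)*7.7 = 123.79
Denominator = 73.73
Re(z) = 26.62/73.73 = 0.3610
Im(z) = 123.79/73.73 = 1.6790

Re(z) = 0.3610, Im(z) = 1.6790


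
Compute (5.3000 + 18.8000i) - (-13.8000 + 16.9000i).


Real: 5.3 + 13.8 = 19.1
Imag: 18.8 - 16.9 = 1.9

19.1000 + 1.9000i


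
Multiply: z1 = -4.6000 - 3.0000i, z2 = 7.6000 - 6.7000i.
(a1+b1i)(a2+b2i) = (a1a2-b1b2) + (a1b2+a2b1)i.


Real = -4.6*7.6 - (-3)*(-6.7) = -34.96 - 20.1 = -55.06
Imag = -4.6*(-6.7) + 7.6*(-3) = 30.82 - (22.8) = 8.02

-55.0600 + 8.0200i


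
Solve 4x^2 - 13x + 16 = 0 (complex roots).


disc = (-13)^2 - 4*4*16 = 169 - 256 = -87
sqrt(|disc|) = sqrt(87) = 9.3274
Real part = 13/(2*4) = 1.6250
Imag part = 9.3274/(2*4) = 1.1659

1.6250 ± 1.1659i


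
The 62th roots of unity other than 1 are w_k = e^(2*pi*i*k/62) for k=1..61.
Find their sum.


With w = e^(2*pi*i/62), all 62 of the 62th roots of unity w^0 = 1, w, ..., w^(61) sum to 0: 1 + w + ... + w^(61) = (1 - w^62)/(1 - w) = 0 since w^62 = 1, w ≠ 1.
Removing the root 1: w + w^2 + ... + w^(61) = 0 - 1 = -1

Sum = -1


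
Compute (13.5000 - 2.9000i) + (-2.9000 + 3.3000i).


Real: 13.5 - 2.9 = 10.6
Imag: -2.9 + 3.3 = 0.4

10.6000 + 0.4000i


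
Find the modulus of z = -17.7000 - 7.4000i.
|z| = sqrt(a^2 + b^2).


|z| = sqrt((-17.7)^2 + (-7.4)^2) = sqrt(313.29 + 54.76) = sqrt(368.05) = 19.1846

|z| = 19.1846


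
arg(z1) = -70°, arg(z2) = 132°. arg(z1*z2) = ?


arg(z1*z2) = -70° + 132° = 62°
Normalized to (-180°, 180°]: 62°

62°


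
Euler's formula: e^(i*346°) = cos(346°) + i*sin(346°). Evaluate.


cos(346°) = 0.9703
sin(346°) = -0.2419

e^(i*346°) = 0.9703 - 0.2419i


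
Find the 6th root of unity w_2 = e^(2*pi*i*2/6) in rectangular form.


Angle = 360*2/6 = 120°
a = cos(120°) = -0.5000
b = sin(120°) = 0.8660

-0.5000 + 0.8660i


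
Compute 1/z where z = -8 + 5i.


|z|^2 = 64+25 = 89
1/z = (-8 - 5i)/89

1/z = -0.0899 - 0.0562i


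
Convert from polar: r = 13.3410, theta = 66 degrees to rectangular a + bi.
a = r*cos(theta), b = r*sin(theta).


a = 13.3410*cos(66°) = 13.3410*0.40674 = 5.4263
b = 13.3410*sin(66°) = 13.3410*0.913545 = 12.1876

5.4263 + 12.1876i


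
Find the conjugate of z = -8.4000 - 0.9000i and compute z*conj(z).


z_bar = -8.4000 + 0.9000i
z*z_bar = (-8.4)^2 + (-0.9)^2 = 70.56 + 0.81 = 71.37

z_bar = -8.4000 + 0.9000i, z*z_bar = 71.37


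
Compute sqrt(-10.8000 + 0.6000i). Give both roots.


|z| = sqrt(116.64+0.36) = 10.8167
sqrt((|z|+a)/2) = sqrt((10.8167+(-10.8))/2) = sqrt(0.0083) = 0.0913
sqrt((|z|-a)/2) = sqrt((10.8167-(-10.8))/2) = sqrt(10.8083) = 3.2876

±(0.0913 + 3.2876i) i.e. 0.0913 + 3.2876i and -0.0913 - 3.2876i


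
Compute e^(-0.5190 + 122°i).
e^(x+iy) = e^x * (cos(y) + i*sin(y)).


e^-0.5190 = 0.5951
cos(122°) = -0.52992
sin(122°) = 0.84805
Real = 0.5951*(-0.52992) = -0.3154
Imag = 0.5951*0.84805 = 0.5047

-0.3154 + 0.5047i


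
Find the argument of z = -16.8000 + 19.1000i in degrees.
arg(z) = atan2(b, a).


Re = -16.8, Im = 19.1
arg = atan2(19.1, -16.8) = 131.3342 degrees

arg(z) = 131.3342 degrees


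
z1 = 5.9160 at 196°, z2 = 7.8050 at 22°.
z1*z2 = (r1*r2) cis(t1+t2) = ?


r = 5.9160 * 7.8050 = 46.1744
theta = 196° + 22° = 218° = 218° (mod 360)

46.1744 cis(218°)


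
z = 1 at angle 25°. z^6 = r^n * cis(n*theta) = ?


r^6 = 1^6 = 1
n*theta = 6*25° = 150° = 150° (mod 360)
a = 1*cos(150°) = -0.8660
b = 1*sin(150°) = 0.5000

1 cis(150°) = -0.8660 + 0.5000i


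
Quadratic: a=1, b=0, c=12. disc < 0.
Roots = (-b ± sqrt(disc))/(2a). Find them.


disc = 0^2 - 4*1*12 = 0 - 48 = -48
sqrt(|disc|) = sqrt(48) = 6.9282
Real part = 0/(2*1) = 0
Imag part = 6.9282/(2*1) = 3.4641

0 ± 3.4641i


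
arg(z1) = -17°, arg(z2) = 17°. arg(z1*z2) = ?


arg(z1*z2) = -17° + 17° = 0°
Normalized to (-180°, 180°]: 0°

0°


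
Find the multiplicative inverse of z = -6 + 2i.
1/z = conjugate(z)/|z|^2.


|z|^2 = 36+4 = 40
1/z = (-6 - 2i)/40

1/z = -0.1500 - 0.0500i


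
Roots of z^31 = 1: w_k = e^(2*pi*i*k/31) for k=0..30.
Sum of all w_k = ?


The sum of all 31th roots of unity is 0.
Geometric series: (1 - w^31)/(1 - w) = (1-1)/(1-w) = 0 since w^31 = 1, w ≠ 1.
Alternatively: coefficient of z^30 in z^31 - 1 is 0.

0


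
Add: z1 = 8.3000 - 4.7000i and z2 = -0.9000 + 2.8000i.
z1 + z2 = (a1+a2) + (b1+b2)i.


Real: 8.3 - 0.9 = 7.4
Imag: -4.7 + 2.8 = -1.9

7.4000 - 1.9000i


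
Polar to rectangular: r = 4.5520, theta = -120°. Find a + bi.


a = 4.5520*cos(-120°) = 4.5520*(-0.5) = -2.2760
b = 4.5520*sin(-120°) = 4.5520*(-0.866025) = -3.9421

-2.2760 - 3.9421i


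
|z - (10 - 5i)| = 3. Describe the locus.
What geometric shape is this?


|z - z0| = r is a circle with center z0 and radius r.
Center = (10, -5), radius = 3

Circle with center (10, -5) and radius 3


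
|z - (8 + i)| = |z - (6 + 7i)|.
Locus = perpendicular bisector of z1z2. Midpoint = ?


Equal distances means the locus is the perpendicular bisector of z1 and z2.
Midpoint = ((8+6)/2, (1+7)/2) = (7.0000, 4.0000)

Perpendicular bisector through (7.0000, 4.0000)


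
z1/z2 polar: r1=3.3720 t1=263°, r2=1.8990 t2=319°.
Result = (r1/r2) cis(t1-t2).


r = 3.3720 / 1.8990 = 1.7757
theta = 263° - 319° = -56° = 304° (mod 360)

1.7757 cis(304°)


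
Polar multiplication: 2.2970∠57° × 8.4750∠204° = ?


r = 2.2970 * 8.4750 = 19.4671
theta = 57° + 204° = 261° = 261° (mod 360)

19.4671 cis(261°)


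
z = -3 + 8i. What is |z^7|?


|z| = sqrt(9+64) = sqrt(73) = 8.5440
|z^7| = |z|^7 = (sqrt(73))^7 = 73^3 * sqrt(73) = 389017*sqrt(73)

|z^7| = 389017*sqrt(73) ≈ 3323762.7050


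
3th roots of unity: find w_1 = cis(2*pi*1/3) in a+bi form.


Angle = 360*1/3 = 120°
a = cos(120°) = -0.5000
b = sin(120°) = 0.8660

-0.5000 + 0.8660i


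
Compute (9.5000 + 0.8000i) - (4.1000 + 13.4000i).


Real: 9.5 - 4.1 = 5.4
Imag: 0.8 - 13.4 = -12.6

5.4000 - 12.6000i


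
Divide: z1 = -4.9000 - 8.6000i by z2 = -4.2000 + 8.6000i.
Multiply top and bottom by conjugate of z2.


Conjugate of z2 = -4.2000 - 8.6000i
Numerator: (-4.9000 - 8.6000i)(-4.2000 - 8.6000i) = -53.3800 + 78.2600i
Denominator: (-4.2)^2 + 8.6^2 = 91.6
Result = (-53.3800 + 78.2600i)/91.6

-0.5828 + 0.8544i
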